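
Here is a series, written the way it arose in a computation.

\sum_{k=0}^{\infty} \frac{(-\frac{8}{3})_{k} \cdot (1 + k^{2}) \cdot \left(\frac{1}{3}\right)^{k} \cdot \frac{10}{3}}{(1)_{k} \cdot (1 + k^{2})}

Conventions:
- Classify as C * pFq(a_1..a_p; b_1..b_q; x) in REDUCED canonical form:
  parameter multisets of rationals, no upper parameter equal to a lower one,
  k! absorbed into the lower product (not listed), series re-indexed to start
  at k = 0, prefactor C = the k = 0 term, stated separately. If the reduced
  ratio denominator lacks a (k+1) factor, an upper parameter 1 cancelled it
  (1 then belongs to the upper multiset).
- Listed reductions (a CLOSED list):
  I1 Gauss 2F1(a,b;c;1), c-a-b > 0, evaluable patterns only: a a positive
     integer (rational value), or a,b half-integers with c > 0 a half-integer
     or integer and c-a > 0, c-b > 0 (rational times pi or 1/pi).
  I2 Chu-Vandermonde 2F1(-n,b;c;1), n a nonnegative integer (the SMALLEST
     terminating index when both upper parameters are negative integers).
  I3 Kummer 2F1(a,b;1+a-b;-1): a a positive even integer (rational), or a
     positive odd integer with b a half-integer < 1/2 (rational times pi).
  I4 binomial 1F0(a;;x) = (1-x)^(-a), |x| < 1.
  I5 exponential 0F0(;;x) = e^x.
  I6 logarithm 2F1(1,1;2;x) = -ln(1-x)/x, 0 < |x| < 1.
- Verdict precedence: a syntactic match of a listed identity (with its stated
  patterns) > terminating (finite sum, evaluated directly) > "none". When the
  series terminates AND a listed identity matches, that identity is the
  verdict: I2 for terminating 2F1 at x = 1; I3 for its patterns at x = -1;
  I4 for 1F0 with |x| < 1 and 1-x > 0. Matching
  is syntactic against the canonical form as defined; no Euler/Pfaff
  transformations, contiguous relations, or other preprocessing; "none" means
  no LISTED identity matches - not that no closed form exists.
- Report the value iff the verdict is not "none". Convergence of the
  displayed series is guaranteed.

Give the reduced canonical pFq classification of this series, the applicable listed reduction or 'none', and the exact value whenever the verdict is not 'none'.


This is \frac{10}{3} * 1F0(-\frac{8}{3}; -; \frac{1}{3}) in reduced canonical form. Verdict at x = \frac{1}{3}: the binomial series (I4) matches (the 1F0 binomial series: exponent 8/3, x = \frac{1}{3}). Sum: \frac{10}{3} \cdot \left(\frac{2}{3}\right)^{\frac{8}{3}}.

Structural cue: with t_0 = \frac{10}{3}, the factor k^2 + 1 cancels (top and bottom), leaving C = 10/3.
Step ratio: r(k) = \frac{1}{3} * (k-\frac{8}{3}) / [(k+1)] - rational in k. x = \frac{1}{3}; t_0 = \frac{10}{3}; negate the roots.


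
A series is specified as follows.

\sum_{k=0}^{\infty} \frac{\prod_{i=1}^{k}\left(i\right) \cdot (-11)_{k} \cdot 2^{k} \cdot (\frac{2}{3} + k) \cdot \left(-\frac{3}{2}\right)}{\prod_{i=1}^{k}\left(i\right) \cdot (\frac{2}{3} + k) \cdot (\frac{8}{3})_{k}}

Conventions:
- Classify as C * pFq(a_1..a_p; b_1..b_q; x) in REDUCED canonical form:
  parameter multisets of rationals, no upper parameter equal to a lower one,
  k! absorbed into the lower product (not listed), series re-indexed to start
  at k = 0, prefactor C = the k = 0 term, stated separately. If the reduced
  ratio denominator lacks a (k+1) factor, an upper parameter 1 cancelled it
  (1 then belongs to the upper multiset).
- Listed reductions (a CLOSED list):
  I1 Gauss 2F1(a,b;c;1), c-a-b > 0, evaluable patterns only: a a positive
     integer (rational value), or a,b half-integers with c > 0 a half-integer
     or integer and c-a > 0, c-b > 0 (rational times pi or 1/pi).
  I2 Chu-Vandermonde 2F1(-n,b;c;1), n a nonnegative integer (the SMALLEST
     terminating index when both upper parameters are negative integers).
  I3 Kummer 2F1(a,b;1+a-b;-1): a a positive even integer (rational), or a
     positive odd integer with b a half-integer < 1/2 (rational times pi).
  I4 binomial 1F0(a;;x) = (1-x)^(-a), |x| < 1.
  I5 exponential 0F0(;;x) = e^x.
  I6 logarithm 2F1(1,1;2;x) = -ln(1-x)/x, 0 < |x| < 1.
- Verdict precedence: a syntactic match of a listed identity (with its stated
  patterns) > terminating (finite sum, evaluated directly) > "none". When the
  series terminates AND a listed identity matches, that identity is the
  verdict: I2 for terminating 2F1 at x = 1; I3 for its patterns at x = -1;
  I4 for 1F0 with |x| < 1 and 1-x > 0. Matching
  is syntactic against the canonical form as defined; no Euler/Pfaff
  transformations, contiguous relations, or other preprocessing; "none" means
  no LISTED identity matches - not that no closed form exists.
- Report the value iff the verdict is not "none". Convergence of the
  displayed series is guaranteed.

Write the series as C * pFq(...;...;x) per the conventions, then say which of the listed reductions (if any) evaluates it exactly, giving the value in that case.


Structural cue: x = 2 and the product of the first k integers (C = -3/2) is k!.
Ratio: r(k) = 2 * (k-11) (k+1) / [(k+\frac{8}{3}) (k+1)] - poly over poly, x = 2 from leading terms; C = -\frac{3}{2} at k = 0.

The series (x = 2) is 2F1: upper {-11, 1}, lower {\frac{8}{3}}, prefactor -\frac{3}{2}. Verdict: terminating. (-11)_k vanishes past k = 11, leaving a 12-term sum, computed directly. Hence: -\frac{14218611}{156841048}.


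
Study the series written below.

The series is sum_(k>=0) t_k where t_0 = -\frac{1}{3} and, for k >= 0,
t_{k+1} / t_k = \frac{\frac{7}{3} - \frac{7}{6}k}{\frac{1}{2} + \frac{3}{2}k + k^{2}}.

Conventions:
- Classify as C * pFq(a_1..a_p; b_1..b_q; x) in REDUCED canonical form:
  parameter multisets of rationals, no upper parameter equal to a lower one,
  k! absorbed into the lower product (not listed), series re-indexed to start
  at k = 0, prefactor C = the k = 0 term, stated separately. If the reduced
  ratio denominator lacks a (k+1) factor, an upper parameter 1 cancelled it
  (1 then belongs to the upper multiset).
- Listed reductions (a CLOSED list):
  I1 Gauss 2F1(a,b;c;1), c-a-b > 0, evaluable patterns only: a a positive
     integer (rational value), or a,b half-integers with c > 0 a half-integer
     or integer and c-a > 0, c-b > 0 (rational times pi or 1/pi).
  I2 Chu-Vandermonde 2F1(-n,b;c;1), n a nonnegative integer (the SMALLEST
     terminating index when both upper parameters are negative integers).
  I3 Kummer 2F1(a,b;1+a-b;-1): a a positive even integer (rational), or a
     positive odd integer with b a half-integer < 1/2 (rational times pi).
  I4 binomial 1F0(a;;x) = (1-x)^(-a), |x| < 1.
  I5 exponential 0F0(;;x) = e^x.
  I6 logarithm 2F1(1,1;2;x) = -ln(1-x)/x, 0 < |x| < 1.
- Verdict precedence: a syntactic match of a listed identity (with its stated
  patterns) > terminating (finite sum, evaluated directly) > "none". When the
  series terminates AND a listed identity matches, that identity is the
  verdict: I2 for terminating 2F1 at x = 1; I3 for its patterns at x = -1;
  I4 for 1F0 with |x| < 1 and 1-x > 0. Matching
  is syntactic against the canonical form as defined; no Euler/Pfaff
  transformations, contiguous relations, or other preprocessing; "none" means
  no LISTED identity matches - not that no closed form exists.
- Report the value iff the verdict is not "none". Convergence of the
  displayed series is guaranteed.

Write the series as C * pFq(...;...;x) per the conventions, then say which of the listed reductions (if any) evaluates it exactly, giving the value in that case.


With C = -\frac{1}{3}: the canonical form is 1F1(-2; \frac{1}{2}; -\frac{7}{6}). Verdict: terminating. With -2 upstairs the series is a 3-term polynomial sum; evaluated term by term. Hence: -\frac{202}{81}.

Key observation: x = -\frac{7}{6} and the expanded ratio factors over Q; C = -1/3, x = -7/6, roots give parameters.
Adjacent-term ratio: r(k) = -\frac{7}{6} * (k-2) / [(k+\frac{1}{2}) (k+1)] - poly over poly, x = -\frac{7}{6} from leading terms; C = -\frac{1}{3} at k = 0.


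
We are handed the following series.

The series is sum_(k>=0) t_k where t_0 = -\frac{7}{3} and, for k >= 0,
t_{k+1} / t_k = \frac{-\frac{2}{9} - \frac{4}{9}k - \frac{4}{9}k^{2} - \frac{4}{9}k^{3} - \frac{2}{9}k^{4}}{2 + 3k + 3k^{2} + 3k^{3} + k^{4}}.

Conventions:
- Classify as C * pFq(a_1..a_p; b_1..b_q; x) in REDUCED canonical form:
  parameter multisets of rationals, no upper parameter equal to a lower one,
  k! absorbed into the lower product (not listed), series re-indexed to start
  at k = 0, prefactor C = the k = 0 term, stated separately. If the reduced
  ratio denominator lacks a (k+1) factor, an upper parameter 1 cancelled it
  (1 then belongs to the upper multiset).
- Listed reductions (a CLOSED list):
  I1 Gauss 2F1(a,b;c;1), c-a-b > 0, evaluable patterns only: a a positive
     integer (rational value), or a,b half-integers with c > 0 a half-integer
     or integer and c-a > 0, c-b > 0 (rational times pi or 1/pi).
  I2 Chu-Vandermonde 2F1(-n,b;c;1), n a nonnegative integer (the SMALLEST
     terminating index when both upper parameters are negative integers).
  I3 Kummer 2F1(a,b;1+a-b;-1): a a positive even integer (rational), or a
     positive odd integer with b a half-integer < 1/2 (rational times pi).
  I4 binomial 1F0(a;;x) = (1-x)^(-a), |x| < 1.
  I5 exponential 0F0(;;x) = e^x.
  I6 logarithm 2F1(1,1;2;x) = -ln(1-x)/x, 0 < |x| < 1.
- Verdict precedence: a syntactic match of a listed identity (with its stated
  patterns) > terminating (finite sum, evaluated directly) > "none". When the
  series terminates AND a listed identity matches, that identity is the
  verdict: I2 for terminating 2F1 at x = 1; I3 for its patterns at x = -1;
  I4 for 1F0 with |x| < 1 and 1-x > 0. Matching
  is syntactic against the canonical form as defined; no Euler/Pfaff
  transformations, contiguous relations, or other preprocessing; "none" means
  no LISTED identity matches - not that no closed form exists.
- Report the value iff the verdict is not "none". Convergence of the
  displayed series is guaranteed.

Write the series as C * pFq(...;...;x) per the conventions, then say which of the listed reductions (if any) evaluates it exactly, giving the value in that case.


The series (x = -\frac{2}{9}) is 2F1: upper {1, 1}, lower {2}, prefactor -\frac{7}{3}. Verdict: the I6 logarithm reduction applies (the logarithm: parameters (1,1;2), x = -\frac{2}{9}). Sum: \left(-\frac{21}{2}\right) \cdot \ln\left(\frac{11}{9}\right).

First insight: t_0 being -\frac{7}{3}, roots of the ratio polynomials (prefactor -7/3) are the negated parameters.
Adjacent-term ratio: r(k) = -\frac{2}{9} * (k+1) (k+1) / [(k+2) (k+1)] - rational in k. x = -\frac{2}{9}; t_0 = -\frac{7}{3}; negate the roots.


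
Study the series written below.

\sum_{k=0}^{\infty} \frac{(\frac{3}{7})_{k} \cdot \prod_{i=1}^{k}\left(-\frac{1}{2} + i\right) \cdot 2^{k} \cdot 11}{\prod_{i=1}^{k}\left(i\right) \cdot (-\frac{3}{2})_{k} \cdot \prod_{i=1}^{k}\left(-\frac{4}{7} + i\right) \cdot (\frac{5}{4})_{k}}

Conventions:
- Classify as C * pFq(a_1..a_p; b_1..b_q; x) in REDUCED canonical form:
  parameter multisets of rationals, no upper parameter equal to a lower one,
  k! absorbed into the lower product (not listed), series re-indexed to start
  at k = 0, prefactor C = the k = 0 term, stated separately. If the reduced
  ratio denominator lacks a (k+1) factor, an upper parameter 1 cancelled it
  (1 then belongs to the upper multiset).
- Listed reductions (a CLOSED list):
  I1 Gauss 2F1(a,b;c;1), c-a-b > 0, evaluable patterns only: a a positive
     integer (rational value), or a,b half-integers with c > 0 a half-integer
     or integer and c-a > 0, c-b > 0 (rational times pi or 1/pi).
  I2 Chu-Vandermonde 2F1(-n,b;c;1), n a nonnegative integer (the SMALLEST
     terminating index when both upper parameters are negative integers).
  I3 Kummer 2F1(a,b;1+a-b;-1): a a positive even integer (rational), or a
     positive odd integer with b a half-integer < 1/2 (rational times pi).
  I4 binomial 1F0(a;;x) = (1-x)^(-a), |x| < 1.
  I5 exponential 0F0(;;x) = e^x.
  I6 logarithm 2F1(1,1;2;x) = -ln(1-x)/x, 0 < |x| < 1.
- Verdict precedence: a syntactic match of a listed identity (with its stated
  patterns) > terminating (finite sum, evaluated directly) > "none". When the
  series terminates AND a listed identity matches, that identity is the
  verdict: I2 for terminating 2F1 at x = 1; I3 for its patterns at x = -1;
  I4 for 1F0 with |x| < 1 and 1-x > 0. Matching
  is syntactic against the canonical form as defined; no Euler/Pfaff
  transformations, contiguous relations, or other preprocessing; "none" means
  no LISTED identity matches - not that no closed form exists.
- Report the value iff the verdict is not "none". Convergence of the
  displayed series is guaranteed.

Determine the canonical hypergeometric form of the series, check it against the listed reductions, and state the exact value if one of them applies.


With C = 11: the canonical form is 1F2(\frac{1}{2}; -\frac{3}{2}, \frac{5}{4}; 2). Verdict: none (x = 2): each listed identity misses the multisets {\frac{1}{2}} ; {-\frac{3}{2}, \frac{5}{4}}.

Structural cue: x = 2 and the product of the first k integers (C = 11) is k!.
Term ratio: r(k) = 2 * (k+\frac{1}{2}) / [(k-\frac{3}{2}) (k+\frac{5}{4}) (k+1)] ; factor over Q: parameters, x = 2, and C = 11.


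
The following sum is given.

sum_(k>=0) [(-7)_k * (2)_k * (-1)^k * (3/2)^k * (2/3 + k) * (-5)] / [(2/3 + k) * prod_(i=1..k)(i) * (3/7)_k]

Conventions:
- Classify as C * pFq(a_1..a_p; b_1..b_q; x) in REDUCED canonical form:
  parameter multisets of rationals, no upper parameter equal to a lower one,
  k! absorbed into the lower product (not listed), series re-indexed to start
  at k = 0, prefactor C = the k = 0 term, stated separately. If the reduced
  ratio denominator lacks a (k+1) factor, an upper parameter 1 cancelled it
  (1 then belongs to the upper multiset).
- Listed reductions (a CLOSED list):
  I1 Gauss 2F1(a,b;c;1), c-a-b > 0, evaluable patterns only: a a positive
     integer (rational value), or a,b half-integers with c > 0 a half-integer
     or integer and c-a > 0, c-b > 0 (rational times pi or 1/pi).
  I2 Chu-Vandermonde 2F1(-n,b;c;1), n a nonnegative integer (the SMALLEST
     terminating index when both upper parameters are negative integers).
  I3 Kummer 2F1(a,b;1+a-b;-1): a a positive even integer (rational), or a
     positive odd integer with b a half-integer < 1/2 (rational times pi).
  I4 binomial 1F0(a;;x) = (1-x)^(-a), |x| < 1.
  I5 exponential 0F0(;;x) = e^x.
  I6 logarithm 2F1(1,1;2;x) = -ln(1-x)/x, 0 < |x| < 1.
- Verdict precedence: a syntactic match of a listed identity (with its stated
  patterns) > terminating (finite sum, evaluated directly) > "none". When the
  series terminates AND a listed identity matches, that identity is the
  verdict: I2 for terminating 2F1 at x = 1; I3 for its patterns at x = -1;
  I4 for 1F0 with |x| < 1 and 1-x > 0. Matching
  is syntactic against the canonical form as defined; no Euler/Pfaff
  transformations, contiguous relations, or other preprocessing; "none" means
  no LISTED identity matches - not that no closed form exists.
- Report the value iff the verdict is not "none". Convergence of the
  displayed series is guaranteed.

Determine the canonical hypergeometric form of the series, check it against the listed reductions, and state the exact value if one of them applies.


Classification (C = -5): 2F1 with upper {-7, 2}, lower {3/7}, argument x = -3/2. Verdict: terminating - upper -7 stops the sum at k = 7; the 8 terms are added exactly. Exact value: -5339040307/67456.

Structural cue: x = (-3/2) and the (-1)^k factor (C = -5, x = -3/2) folds into the argument's sign.
Step ratio: r(k) = (-3/2) * (k-7) (k+2) / [(k+3/7) (k+1)] - rational in k, leading ratio (-3/2); with t_0 = -5, classification follows.


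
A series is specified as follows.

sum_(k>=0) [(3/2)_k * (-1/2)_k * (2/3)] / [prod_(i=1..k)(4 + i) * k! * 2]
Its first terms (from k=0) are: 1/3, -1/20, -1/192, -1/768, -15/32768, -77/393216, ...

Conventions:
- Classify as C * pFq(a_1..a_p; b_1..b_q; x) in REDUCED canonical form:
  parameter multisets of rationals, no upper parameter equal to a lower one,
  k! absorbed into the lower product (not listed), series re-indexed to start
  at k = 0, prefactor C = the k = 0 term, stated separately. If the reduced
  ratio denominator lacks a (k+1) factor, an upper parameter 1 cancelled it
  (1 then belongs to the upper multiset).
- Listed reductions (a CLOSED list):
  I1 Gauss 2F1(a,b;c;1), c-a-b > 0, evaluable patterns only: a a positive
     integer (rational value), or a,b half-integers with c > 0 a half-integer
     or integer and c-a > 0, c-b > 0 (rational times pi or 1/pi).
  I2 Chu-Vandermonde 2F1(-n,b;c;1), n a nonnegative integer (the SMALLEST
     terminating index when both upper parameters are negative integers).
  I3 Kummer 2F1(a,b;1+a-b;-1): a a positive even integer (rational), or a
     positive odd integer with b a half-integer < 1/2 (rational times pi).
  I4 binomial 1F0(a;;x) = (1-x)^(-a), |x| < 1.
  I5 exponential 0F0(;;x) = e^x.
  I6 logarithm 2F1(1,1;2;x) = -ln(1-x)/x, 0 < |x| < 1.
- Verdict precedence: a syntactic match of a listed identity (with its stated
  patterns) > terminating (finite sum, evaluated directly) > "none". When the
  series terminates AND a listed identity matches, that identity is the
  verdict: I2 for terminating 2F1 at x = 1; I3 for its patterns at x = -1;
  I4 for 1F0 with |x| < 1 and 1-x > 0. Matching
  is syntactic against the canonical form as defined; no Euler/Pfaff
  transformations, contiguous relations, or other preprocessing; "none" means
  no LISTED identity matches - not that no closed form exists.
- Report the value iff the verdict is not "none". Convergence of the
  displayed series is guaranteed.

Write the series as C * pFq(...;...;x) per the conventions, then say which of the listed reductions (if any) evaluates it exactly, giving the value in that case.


Prefactor 1/3, argument 1: 2F1 with upper {-1/2, 3/2} over lower {5}. Verdict: Gauss (I1, half-integer pattern) matches (x = 1; upper {-1/2, 3/2} half-integers, c = 5 in the evaluable pattern). Value: (4096/4725) / pi.

Key observation: with t_0 = 1/3, the constant factors (prefactor 1/3) combine into one prefactor.
Term ratio: r(k) = 1 * (k-1/2) (k+3/2) / [(k+5) (k+1)] - poly over poly, x = 1 from leading terms; C = 1/3 at k = 0.


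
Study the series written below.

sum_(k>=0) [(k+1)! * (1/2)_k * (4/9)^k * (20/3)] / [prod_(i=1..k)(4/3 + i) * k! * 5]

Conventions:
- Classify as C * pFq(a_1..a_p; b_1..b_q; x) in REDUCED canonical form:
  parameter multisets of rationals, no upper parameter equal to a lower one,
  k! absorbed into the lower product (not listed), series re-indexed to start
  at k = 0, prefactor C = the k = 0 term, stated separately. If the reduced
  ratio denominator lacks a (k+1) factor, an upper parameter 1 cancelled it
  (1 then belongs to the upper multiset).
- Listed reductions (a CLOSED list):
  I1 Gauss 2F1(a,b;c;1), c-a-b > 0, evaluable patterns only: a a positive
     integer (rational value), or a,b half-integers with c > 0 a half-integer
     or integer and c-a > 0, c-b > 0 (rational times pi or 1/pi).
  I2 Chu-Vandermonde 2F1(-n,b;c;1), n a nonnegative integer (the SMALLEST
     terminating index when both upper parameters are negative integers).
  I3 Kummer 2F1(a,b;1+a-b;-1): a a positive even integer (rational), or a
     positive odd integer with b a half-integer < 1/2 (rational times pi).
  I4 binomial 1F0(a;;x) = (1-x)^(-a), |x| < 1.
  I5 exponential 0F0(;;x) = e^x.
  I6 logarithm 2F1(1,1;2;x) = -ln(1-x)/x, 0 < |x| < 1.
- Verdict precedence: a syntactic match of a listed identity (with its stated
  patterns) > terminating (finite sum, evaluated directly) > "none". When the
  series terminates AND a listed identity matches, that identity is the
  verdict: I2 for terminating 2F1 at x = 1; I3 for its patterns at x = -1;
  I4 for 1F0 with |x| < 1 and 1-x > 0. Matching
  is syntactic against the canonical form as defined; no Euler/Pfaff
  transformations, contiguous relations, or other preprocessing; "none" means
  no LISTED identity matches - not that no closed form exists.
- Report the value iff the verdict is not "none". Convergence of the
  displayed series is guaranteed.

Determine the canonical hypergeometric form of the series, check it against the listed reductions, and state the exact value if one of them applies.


Structural cue: t_0 = 4/3 here, and the constant factors (prefactor 4/3) combine into one prefactor.
Step ratio: r(k) = (4/9) * (k+1/2) (k+2) / [(k+7/3) (k+1)] ; factor over Q: parameters, x = (4/9), and C = 4/3.

Reduced: x = 4/9, 2F1, upper = {1/2, 2}, lower = {7/3}, C = 4/3. Verdict: none. A 2F1 with upper {1/2, 2} fits none of I1-I6 at x = 4/9; the sum runs forever.


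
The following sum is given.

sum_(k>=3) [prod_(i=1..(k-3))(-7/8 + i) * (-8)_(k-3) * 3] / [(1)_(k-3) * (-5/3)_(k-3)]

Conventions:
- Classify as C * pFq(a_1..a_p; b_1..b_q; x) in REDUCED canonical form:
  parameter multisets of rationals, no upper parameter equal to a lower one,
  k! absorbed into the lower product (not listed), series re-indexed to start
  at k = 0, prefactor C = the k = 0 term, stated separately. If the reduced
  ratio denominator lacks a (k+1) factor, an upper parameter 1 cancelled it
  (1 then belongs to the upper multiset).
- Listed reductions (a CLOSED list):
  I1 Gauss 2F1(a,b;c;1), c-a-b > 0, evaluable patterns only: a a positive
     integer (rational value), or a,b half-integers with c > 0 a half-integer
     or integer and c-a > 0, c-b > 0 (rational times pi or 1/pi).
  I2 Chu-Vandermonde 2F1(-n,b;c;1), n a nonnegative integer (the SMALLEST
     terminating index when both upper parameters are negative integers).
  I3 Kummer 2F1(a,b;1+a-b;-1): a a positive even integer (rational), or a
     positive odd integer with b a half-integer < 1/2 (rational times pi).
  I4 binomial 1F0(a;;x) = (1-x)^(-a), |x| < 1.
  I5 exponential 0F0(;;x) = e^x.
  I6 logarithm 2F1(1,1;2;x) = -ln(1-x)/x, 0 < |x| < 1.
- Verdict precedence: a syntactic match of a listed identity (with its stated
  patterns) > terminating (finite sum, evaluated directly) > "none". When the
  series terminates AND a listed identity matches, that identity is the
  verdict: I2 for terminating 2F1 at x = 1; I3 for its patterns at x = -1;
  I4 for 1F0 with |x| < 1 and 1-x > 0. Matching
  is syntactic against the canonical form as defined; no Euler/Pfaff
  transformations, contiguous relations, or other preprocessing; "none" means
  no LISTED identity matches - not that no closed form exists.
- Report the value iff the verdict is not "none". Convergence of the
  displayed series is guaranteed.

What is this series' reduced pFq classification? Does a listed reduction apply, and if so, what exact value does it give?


Structural cue: x = 1 and (1)_k (C = 3) is k! itself.
Term ratio: r(k) = 1 * (k-8) (k+1/8) / [(k-5/3) (k+1)] ; factor over Q: parameters, x = 1, and C = 3.

Reduced: x = 1, 2F1, upper = {-8, 1/8}, lower = {-5/3}, C = 3. Verdict: this is Chu-Vandermonde (I2) (terminating 2F1 at x = 1 with n = 8, b = 1/8, c = -5/3). Sum: 104633618925/55834574848.


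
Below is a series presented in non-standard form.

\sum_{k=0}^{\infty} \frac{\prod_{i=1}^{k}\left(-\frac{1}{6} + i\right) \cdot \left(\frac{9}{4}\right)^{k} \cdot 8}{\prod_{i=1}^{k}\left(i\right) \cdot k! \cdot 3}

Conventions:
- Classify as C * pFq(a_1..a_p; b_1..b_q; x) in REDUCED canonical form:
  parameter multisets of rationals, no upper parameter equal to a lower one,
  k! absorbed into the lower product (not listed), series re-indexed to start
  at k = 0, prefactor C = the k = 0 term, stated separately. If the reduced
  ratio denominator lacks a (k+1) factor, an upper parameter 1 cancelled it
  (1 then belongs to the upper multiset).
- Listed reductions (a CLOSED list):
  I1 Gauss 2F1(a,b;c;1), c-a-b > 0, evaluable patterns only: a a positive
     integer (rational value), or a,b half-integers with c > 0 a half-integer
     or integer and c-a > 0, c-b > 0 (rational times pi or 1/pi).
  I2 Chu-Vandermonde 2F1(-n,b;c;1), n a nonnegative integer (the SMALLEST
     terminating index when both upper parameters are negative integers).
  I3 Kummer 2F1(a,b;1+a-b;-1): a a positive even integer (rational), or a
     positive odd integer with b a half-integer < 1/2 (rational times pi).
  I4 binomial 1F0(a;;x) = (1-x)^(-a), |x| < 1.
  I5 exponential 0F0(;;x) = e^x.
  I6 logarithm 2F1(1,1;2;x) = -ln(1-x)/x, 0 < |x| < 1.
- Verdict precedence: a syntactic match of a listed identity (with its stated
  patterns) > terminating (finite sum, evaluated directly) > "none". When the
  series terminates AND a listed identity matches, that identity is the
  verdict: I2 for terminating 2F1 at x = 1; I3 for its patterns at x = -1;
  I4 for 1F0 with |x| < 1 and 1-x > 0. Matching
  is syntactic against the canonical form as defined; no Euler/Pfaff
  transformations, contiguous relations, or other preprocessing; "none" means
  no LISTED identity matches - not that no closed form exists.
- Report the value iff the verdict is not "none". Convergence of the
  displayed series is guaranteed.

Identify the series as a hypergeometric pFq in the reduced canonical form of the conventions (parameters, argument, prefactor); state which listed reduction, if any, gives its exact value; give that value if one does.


First insight: t_0 being \frac{8}{3}, the constant factors (C = 8/3) combine into one prefactor.
Consecutive-term ratio: r(k) = \frac{9}{4} * (k+\frac{5}{6}) / [(k+1) (k+1)] - rational in k, leading ratio \frac{9}{4}; with t_0 = \frac{8}{3}, classification follows.

The series (x = \frac{9}{4}) is 1F1: upper {\frac{5}{6}}, lower {1}, prefactor \frac{8}{3}. Verdict: none here - no I1-I6 shape fits x = \frac{9}{4} with lower {1}.


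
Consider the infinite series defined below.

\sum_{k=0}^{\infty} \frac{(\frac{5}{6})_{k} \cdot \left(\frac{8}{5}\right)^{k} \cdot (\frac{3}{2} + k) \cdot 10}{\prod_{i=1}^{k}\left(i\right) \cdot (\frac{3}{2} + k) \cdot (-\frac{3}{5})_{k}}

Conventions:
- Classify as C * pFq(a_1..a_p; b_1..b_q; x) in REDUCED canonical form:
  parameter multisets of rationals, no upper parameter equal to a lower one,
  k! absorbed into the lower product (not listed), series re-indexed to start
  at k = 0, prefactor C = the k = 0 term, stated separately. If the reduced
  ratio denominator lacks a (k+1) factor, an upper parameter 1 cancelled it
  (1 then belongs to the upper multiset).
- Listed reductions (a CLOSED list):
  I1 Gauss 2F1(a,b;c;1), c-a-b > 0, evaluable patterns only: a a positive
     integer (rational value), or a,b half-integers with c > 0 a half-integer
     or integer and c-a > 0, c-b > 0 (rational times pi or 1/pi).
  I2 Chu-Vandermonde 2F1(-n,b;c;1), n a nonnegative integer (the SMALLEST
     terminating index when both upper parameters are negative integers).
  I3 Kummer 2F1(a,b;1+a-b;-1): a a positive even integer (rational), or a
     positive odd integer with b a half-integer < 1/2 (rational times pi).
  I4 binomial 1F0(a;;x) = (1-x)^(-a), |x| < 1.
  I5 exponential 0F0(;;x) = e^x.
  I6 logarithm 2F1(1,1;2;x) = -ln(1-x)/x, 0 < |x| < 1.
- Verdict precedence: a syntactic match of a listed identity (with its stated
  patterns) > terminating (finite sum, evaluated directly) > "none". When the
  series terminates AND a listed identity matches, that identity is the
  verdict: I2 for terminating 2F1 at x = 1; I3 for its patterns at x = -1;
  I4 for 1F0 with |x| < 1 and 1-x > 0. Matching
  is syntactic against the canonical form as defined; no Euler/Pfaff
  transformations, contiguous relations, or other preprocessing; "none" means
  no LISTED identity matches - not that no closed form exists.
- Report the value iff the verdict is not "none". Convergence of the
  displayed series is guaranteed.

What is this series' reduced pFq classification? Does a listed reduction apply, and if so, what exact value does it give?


x = \frac{8}{5} here; the reduced form reads 1F1, upper {\frac{5}{6}}, lower {-\frac{3}{5}}, C = 10. Verdict: none. A 1F1 with upper {\frac{5}{6}} fits none of I1-I6 at x = \frac{8}{5}; the sum runs forever.

First insight: t_0 being 10, striking the common factor k + 3/2 reduces the term (prefactor 10).
Term ratio: r(k) = \frac{8}{5} * (k+\frac{5}{6}) / [(k-\frac{3}{5}) (k+1)] - poly over poly, x = \frac{8}{5} from leading terms; C = 10 at k = 0.


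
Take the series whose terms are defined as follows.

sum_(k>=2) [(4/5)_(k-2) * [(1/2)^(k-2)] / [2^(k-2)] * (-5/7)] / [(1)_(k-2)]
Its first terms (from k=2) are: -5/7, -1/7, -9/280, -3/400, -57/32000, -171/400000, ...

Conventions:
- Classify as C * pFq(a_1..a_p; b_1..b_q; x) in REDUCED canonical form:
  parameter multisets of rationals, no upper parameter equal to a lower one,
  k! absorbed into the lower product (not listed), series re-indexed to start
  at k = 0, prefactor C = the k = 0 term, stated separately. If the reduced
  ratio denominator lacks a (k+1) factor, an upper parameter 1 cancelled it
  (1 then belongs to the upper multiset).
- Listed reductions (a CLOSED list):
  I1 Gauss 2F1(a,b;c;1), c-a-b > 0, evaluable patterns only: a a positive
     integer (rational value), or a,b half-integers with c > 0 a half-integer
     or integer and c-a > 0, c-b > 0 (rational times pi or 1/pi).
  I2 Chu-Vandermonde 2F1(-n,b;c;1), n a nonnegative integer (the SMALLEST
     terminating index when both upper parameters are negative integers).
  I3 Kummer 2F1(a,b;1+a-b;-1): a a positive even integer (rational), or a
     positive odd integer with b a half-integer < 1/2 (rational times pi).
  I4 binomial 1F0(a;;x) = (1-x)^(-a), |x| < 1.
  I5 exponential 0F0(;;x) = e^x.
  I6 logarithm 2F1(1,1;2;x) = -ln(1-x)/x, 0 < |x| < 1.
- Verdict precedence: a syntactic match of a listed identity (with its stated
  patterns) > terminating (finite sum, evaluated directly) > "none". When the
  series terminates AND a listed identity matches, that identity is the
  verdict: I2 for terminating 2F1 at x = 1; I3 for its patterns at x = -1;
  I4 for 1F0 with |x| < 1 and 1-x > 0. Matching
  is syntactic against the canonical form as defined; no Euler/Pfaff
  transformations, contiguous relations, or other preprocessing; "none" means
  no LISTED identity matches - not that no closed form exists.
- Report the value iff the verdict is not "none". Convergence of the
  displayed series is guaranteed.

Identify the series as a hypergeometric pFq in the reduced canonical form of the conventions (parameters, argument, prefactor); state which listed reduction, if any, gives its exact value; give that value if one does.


Prefactor -5/7, argument 1/4: 1F0 with upper {4/5} over lower {-}. Verdict: the binomial series (I4) matches (the 1F0 binomial series: exponent -4/5, x = 1/4). Value: (-5/7) * (3/4)^(-4/5).

Structural cue: from the first term -5/7: (1)_k (C = -5/7, x = 1/4) is k! itself.
Step ratio: r(k) = (1/4) * (k+4/5) / [(k+1)] ; factor over Q: parameters, x = (1/4), and C = -5/7.


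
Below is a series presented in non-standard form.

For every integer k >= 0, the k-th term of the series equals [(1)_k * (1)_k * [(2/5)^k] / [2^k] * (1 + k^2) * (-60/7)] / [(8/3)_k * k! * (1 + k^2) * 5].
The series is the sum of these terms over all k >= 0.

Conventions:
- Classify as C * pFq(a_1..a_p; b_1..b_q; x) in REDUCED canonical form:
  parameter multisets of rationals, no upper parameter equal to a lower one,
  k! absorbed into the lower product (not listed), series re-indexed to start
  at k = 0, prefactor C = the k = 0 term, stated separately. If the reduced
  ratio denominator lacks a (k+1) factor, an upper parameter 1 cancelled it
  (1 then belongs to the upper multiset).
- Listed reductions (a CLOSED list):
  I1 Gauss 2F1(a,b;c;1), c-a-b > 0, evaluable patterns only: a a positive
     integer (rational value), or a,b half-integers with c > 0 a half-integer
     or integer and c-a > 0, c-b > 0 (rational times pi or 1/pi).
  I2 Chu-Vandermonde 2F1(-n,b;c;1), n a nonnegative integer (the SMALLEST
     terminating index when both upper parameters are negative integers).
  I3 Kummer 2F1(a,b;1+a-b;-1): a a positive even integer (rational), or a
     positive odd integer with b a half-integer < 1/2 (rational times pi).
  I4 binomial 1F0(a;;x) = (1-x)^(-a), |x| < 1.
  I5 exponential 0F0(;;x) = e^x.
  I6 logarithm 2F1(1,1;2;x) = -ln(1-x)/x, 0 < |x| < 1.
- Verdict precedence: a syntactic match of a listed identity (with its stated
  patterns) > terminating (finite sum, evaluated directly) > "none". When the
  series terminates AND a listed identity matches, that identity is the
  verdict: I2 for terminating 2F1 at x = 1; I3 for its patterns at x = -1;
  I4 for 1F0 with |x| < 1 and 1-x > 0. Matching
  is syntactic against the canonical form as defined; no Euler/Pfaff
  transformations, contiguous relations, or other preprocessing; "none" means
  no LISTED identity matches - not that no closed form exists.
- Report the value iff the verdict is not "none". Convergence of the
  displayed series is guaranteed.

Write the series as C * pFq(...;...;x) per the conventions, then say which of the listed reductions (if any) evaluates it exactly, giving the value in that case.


With C = -12/7: the canonical form is 2F1(1, 1; 8/3; 1/5). Verdict: none. No listed pattern accepts 2F1(1, 1; 8/3; 1/5).

Structural cue: t_0 = -12/7 here, and the two k-th powers (C = -12/7, x = 1/5) combine into one argument.
Term ratio: r(k) = (1/5) * (k+1) (k+1) / [(k+8/3) (k+1)] - rational in k. x = (1/5); t_0 = -12/7; negate the roots.


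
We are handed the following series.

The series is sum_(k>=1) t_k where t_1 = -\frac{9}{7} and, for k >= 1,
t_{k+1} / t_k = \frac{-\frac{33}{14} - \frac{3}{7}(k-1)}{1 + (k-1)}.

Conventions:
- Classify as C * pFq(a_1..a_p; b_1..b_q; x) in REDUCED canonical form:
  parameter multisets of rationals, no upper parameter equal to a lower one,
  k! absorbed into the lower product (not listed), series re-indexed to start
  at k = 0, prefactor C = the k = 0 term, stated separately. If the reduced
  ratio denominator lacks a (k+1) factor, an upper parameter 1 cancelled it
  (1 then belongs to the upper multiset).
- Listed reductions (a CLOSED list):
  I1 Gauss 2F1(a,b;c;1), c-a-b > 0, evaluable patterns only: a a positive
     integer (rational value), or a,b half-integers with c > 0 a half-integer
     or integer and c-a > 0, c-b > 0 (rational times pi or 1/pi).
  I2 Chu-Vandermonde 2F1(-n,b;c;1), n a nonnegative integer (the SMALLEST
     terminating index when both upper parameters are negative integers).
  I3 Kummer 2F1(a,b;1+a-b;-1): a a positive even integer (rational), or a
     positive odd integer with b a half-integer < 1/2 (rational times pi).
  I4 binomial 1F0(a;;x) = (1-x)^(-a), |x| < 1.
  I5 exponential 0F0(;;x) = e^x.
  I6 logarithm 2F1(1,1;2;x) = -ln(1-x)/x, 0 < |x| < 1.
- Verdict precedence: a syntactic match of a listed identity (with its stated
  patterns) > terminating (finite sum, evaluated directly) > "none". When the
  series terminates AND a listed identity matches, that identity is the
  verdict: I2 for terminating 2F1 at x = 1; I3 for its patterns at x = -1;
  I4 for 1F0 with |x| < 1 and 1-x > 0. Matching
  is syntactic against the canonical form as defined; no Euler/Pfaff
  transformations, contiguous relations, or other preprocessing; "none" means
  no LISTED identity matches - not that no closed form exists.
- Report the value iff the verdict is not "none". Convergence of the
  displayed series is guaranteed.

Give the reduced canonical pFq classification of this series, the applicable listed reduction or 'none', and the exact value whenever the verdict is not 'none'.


x = -\frac{3}{7} here; the reduced form reads 1F0, upper {\frac{11}{2}}, lower {-}, C = -\frac{9}{7}. Verdict: this is the binomial series (I4) (the 1F0 binomial series: exponent -11/2, x = -\frac{3}{7}). Its exact value is \left(-\frac{9}{7}\right) \cdot \left(\frac{10}{7}\right)^{-\frac{11}{2}}.

Key step: t_0 = -\frac{9}{7} here, and the expanded ratio factors over Q; prefactor -9/7, roots give parameters.
Ratio: r(k) = -\frac{3}{7} * (k+\frac{11}{2}) / [(k+1)] ; factor over Q: parameters, x = -\frac{3}{7}, and C = -\frac{9}{7}.


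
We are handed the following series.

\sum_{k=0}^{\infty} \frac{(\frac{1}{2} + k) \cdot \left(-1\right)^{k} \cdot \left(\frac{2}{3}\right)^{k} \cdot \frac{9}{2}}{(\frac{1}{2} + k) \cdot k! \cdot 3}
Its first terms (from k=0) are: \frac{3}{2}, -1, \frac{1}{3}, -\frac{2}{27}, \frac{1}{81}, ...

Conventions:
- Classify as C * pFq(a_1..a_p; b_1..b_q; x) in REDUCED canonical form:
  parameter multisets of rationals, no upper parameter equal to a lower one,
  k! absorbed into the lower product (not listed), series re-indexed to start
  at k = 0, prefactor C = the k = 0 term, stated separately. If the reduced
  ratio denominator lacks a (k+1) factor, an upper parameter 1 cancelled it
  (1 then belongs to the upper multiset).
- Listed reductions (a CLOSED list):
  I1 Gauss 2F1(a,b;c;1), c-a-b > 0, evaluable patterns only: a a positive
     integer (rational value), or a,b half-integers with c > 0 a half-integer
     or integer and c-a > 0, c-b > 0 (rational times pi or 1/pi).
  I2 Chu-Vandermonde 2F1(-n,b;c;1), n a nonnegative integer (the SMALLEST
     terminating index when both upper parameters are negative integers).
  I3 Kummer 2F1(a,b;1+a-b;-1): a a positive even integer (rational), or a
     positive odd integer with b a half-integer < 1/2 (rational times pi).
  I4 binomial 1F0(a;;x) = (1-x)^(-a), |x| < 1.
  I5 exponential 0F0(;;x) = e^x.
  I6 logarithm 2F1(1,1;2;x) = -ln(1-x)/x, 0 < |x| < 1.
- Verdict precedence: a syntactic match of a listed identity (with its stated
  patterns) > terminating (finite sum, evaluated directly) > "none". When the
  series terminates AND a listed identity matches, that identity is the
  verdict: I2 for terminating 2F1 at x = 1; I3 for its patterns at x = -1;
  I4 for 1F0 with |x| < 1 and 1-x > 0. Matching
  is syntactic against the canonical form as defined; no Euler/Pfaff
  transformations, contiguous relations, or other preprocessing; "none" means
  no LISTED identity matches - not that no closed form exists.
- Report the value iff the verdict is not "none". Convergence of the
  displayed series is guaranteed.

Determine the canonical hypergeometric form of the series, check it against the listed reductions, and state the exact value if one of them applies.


Reduced: x = -\frac{2}{3}, 0F0, upper = {-}, lower = {-}, C = \frac{3}{2}. Verdict: exponential (I5) applies (the 0F0 exponential series at x = -\frac{2}{3}). Sum: \frac{3}{2} \cdot e^{-\frac{2}{3}}.

The tell: t_0 being \frac{3}{2}, k + 1/2 divides numerator and denominator alike; C = 3/2 after cancelling.
Consecutive-term ratio: r(k) = -\frac{2}{3} * 1 / [(k+1)] ; factor over Q: parameters, x = -\frac{2}{3}, and C = \frac{3}{2}.


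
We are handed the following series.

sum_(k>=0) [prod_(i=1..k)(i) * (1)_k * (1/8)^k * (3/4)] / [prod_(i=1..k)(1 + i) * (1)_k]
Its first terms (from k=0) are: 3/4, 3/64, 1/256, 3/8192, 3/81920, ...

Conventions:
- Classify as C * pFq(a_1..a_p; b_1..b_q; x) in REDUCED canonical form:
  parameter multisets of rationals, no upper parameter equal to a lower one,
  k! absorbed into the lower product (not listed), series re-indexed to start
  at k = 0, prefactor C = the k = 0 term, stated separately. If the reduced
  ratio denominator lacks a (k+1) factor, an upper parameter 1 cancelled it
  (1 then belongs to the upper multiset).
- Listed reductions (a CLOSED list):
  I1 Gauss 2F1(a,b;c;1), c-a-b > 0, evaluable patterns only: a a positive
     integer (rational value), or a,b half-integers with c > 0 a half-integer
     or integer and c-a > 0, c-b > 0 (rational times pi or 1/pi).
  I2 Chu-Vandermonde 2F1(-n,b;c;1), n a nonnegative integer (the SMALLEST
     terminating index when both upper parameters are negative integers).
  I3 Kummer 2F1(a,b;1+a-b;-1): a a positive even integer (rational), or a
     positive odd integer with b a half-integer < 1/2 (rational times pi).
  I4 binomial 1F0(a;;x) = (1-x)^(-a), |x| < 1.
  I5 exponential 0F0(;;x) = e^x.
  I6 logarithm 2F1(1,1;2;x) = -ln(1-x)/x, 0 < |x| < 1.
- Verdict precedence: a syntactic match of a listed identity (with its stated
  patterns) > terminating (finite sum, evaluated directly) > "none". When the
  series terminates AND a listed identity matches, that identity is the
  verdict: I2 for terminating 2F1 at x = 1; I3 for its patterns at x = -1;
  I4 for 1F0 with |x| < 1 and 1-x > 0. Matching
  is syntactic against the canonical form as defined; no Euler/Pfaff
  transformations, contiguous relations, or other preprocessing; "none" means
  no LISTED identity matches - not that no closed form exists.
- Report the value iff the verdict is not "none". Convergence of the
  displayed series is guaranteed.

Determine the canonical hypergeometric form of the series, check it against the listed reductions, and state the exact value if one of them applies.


Classification (C = 3/4): 2F1 with upper {1, 1}, lower {2}, argument x = 1/8. Verdict: the I6 logarithm reduction fires (the logarithm: parameters (1,1;2), x = 1/8). Sum: (-6) * ln(7/8).

First insight: x = (1/8) and (1)_k (C = 3/4, x = 1/8) is k! itself.
Ratio: r(k) = (1/8) * (k+1) (k+1) / [(k+2) (k+1)] ; factor over Q: parameters, x = (1/8), and C = 3/4.
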